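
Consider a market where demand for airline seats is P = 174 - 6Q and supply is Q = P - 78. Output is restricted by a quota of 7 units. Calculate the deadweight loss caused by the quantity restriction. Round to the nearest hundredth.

157.79

Rewriting supply in inverse form: P = 78 + Q.
Without the quota, 174 - 6Q = 78 + Q gives Q* = 13.7143.
At Q = 7 the demand price is 174 - 6(7) = 132 and the supply price is 78 + (7) = 85.
Deadweight loss is the triangle between the curves from 7 to 13.7143: (1/2)(132 - 85)(13.7143 - 7) = 157.7857.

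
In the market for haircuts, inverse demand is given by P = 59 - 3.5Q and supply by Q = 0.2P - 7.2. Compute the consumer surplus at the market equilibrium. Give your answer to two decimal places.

Rewriting supply in inverse form: P = 36 + 5Q.
Equilibrium: 59 - 3.5Q = 36 + 5Q, so Q* = 2.7059 and P* = 49.5294.
Consumer surplus is the triangle under demand above P*: (1/2)(2.7059)(59 - 49.5294) = (1/2)(2.7059)(9.4706) = 12.8131.

12.81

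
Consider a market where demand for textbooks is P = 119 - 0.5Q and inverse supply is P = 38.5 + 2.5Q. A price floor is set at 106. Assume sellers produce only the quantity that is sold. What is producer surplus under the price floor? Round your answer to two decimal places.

Without the control, 119 - 0.5Q = 38.5 + 2.5Q so Q* = 26.8333 and P* = 105.5833.
At P = 106, buyers demand (119 - 106)/0.5 = 26 while sellers would supply more, so the quantity traded is 26 at price 106.
The supply price at Q = 26 is 103.5. PS is the trapezoid between 106 and supply over [0, 26]: (1/2)[(106 - 38.5) + (106 - 103.5)](26) = 910.

910.00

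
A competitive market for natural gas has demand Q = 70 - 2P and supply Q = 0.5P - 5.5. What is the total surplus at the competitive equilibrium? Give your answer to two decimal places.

Rewriting demand in inverse form: P = 35 - 0.5Q.
Rewriting supply in inverse form: P = 11 + 2Q.
Setting demand equal to supply, 24 = 2.5Q, so Q* = 9.6 and P* = 30.2.
Total surplus is the full triangle between the curves from 0 to Q*: (1/2)(9.6)(35 - 11) = 115.2.

115.20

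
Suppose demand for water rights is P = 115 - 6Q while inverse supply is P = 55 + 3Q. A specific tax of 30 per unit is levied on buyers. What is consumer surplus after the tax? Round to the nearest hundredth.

Pre-tax equilibrium: 115 - 6Q = 55 + 3Q gives Q* = 6.6667, P* = 75.
With the tax, buyers' net willingness to pay falls by 30: (115 - 30) - 6Q = 55 + 3Q, so Q_t = 3.3333. Buyers pay P_b = 95; sellers receive P_s = P_b - 30 = 65.
CS = (1/2)(Q_t)(115 - P_b) = (1/2)(3.3333)(20) = 33.3333.

33.33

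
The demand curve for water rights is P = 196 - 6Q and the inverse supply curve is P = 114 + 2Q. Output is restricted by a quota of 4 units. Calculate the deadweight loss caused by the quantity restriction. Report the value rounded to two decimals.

156.25

Unrestricted equilibrium: Q* = (196 - 114)/(6 + 2) = 10.25.
At Q = 4 the demand price is 196 - 6(4) = 172 and the supply price is 114 + 2(4) = 122.
DWL = (1/2)(gap between curves at 4) x (Q* - 4) = (1/2)(50)(6.25) = 156.25.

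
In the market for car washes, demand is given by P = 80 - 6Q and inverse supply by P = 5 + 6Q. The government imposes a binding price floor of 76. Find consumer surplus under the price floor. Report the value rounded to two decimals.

1.33

Without the control, 80 - 6Q = 5 + 6Q so Q* = 6.25 and P* = 42.5.
At P = 76, buyers demand (80 - 76)/6 = 0.6667 while sellers would supply more, so the quantity traded is 0.6667 at price 76.
CS is the triangle under demand above 76: (1/2)(0.6667)(80 - 76) = 1.3333.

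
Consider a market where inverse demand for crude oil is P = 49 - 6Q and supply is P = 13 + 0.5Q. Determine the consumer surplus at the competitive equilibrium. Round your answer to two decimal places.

92.02

Setting demand equal to supply, 36 = 6.5Q, so Q* = 5.5385 and P* = 15.7692.
The demand choke price is 49, so CS = (1/2)(Q*)(49 - P*) = (1/2)(5.5385)(33.2308) = 92.0237.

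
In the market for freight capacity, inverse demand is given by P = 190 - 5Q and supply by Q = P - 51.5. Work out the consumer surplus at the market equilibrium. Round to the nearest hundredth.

1332.10

Rewriting supply in inverse form: P = 51.5 + Q.
Equilibrium: 190 - 5Q = 51.5 + Q, so Q* = 23.0833 and P* = 74.5833.
The demand choke price is 190, so CS = (1/2)(Q*)(190 - P*) = (1/2)(23.0833)(115.4167) = 1332.1007.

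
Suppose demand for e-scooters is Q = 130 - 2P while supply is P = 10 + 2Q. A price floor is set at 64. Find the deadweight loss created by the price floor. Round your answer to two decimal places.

500.00

Rewriting demand in inverse form: P = 65 - 0.5Q.
Free-market equilibrium: 65 - 0.5Q = 10 + 2Q gives Q* = 22, P* = 54.
At the floor price 64, quantity demanded is (65 - 64)/0.5 = 2; demand is the short side, so Q = 2 trades at P = 64.
At Q = 2 the demand price is 64 and the supply price is 14. Deadweight loss is the triangle between the curves from 2 to 22: (1/2)(64 - 14)(22 - 2) = 500.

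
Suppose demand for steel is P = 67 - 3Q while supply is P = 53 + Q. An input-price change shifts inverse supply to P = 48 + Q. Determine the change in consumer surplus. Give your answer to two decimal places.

Initial equilibrium: Q_0 = 3.5, P_0 = 56.5; CS_0 = (1/2)(3.5)(10.5) = 18.375, PS_0 = (1/2)(3.5)(3.5) = 6.125.
New equilibrium: 67 - 3Q = 48 + Q gives Q_1 = 4.75, P_1 = 52.75; CS_1 = 33.8438, PS_1 = 11.2812.
Change in consumer surplus = 33.8438 - 18.375 = 15.4688.

15.47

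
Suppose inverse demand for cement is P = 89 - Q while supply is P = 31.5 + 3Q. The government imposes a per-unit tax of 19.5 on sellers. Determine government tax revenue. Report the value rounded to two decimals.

185.25

Without the tax, 89 - Q = 31.5 + 3Q so Q* = 14.375 and P* = 74.625.
A tax on sellers shifts supply up by 19.5: 89 - Q = 31.5 + 3Q + 19.5, so Q_t = 9.5. Buyers pay P_b = 79.5; sellers receive P_s = P_b - 19.5 = 60.
Revenue is the tax times quantity traded: 19.5 x 9.5 = 185.25.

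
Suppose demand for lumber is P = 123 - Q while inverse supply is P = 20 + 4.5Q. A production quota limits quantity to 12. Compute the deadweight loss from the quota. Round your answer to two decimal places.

124.45

Unrestricted equilibrium: Q* = (123 - 20)/(1 + 4.5) = 18.7273.
At Q = 12 the demand price is 123 - (12) = 111 and the supply price is 20 + 4.5(12) = 74.
Deadweight loss is the triangle between the curves from 12 to 18.7273: (1/2)(111 - 74)(18.7273 - 12) = 124.4545.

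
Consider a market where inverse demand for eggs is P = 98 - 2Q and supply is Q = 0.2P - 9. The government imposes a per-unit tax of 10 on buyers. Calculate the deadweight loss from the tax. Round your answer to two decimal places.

7.14

Rewriting supply in inverse form: P = 45 + 5Q.
Pre-tax equilibrium: 98 - 2Q = 45 + 5Q gives Q* = 7.5714, P* = 82.8571.
With the tax, buyers' net willingness to pay falls by 10: (98 - 10) - 2Q = 45 + 5Q, so Q_t = 6.1429. Buyers pay P_b = 85.7143; sellers receive P_s = P_b - 10 = 75.7143.
The welfare triangle lost has base Q* - Q_t = 1.4286 and height t = 10, so DWL = (1/2)(1.4286)(10) = 7.1429.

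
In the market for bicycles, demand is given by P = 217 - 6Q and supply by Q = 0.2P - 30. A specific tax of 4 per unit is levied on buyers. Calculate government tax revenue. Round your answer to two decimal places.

Rewriting supply in inverse form: P = 150 + 5Q.
Without the tax, 217 - 6Q = 150 + 5Q so Q* = 6.0909 and P* = 180.4545.
With the tax, buyers' net willingness to pay falls by 4: (217 - 4) - 6Q = 150 + 5Q, so Q_t = 5.7273. Buyers pay P_b = 182.6364; sellers receive P_s = P_b - 4 = 178.6364.
Tax revenue = t x Q_t = 4 x 5.7273 = 22.9091.

22.91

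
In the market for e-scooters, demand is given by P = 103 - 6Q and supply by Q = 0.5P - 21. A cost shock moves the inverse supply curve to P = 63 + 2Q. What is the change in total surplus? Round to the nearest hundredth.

Rewriting supply in inverse form: P = 42 + 2Q.
Initial equilibrium: Q_0 = 7.625, P_0 = 57.25; CS_0 = (1/2)(7.625)(45.75) = 174.4219, PS_0 = (1/2)(7.625)(15.25) = 58.1406.
New equilibrium: 103 - 6Q = 63 + 2Q gives Q_1 = 5, P_1 = 73; CS_1 = 75, PS_1 = 25.
Change in total surplus = (75 + 25) - (174.4219 + 58.1406) = -132.5625.

-132.56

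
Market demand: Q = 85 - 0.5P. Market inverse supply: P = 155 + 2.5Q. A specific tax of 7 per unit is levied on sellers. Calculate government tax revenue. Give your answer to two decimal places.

Rewriting demand in inverse form: P = 170 - 2Q.
Pre-tax equilibrium: 170 - 2Q = 155 + 2.5Q gives Q* = 3.3333, P* = 163.3333.
A tax on sellers shifts supply up by 7: 170 - 2Q = 155 + 2.5Q + 7, so Q_t = 1.7778. Buyers pay P_b = 166.4444; sellers receive P_s = P_b - 7 = 159.4444.
Tax revenue = t x Q_t = 7 x 1.7778 = 12.4444.

12.44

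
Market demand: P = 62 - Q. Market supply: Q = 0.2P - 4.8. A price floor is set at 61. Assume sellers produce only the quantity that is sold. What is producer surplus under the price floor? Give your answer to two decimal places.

Rewriting supply in inverse form: P = 24 + 5Q.
Free-market equilibrium: 62 - Q = 24 + 5Q gives Q* = 6.3333, P* = 55.6667.
At the floor price 61, quantity demanded is (62 - 61)/1 = 1; demand is the short side, so Q = 1 trades at P = 61.
The supply price at Q = 1 is 29. PS is the trapezoid between 61 and supply over [0, 1]: (1/2)[(61 - 24) + (61 - 29)](1) = 34.5.

34.50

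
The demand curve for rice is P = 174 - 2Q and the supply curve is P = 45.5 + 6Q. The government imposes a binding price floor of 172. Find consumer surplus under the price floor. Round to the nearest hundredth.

Without the control, 174 - 2Q = 45.5 + 6Q so Q* = 16.0625 and P* = 141.875.
At the floor price 172, quantity demanded is (174 - 172)/2 = 1; demand is the short side, so Q = 1 trades at P = 172.
CS is the triangle under demand above 172: (1/2)(1)(174 - 172) = 1.

1.00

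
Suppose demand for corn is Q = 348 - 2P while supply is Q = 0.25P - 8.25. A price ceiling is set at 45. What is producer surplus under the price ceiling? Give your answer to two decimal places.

Rewriting demand in inverse form: P = 174 - 0.5Q.
Rewriting supply in inverse form: P = 33 + 4Q.
Free-market equilibrium: 174 - 0.5Q = 33 + 4Q gives Q* = 31.3333, P* = 158.3333.
At P = 45, sellers supply (45 - 33)/4 = 3 while buyers want more, so the quantity traded is 3 at price 45.
PS is the triangle above supply below 45: (1/2)(3)(45 - 33) = 18.

18.00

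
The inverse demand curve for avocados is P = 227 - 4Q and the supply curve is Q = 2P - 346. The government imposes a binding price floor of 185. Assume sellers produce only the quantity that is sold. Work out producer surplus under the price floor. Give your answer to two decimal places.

Rewriting supply in inverse form: P = 173 + 0.5Q.
Without the control, 227 - 4Q = 173 + 0.5Q so Q* = 12 and P* = 179.
At P = 185, buyers demand (227 - 185)/4 = 10.5 while sellers would supply more, so the quantity traded is 10.5 at price 185.
The supply price at Q = 10.5 is 178.25. PS is the trapezoid between 185 and supply over [0, 10.5]: (1/2)[(185 - 173) + (185 - 178.25)](10.5) = 98.4375.

98.44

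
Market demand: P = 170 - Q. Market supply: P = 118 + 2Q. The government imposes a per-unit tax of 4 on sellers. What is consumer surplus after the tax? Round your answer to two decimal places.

Without the tax, 170 - Q = 118 + 2Q so Q* = 17.3333 and P* = 152.6667.
A tax on sellers shifts supply up by 4: 170 - Q = 118 + 2Q + 4, so Q_t = 16. Buyers pay P_b = 154; sellers receive P_s = P_b - 4 = 150.
CS = (1/2)(Q_t)(170 - P_b) = (1/2)(16)(16) = 128.

128.00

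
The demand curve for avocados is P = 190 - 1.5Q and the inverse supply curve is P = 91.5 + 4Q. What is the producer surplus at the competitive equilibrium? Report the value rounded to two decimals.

641.47

Set 190 - 1.5Q = 91.5 + 4Q, which gives 98.5 = 5.5Q, so Q* = 17.9091 and P* = 190 - 1.5(17.9091) = 163.1364.
The supply curve's price intercept is 91.5, so PS = (1/2)(Q*)(P* - 91.5) = (1/2)(17.9091)(71.6364) = 641.4711.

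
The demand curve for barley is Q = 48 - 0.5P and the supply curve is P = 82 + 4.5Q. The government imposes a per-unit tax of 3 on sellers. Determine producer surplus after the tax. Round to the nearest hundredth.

6.44

Rewriting demand in inverse form: P = 96 - 2Q.
Pre-tax equilibrium: 96 - 2Q = 82 + 4.5Q gives Q* = 2.1538, P* = 91.6923.
A tax on sellers shifts supply up by 3: 96 - 2Q = 82 + 4.5Q + 3, so Q_t = 1.6923. Buyers pay P_b = 92.6154; sellers receive P_s = P_b - 3 = 89.6154.
PS = (1/2)(Q_t)(P_s - 82) = (1/2)(1.6923)(7.6154) = 6.4438.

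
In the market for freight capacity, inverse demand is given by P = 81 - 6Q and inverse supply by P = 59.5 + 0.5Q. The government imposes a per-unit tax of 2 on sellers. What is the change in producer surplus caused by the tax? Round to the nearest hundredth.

Pre-tax equilibrium: 81 - 6Q = 59.5 + 0.5Q gives Q* = 3.3077, P* = 61.1538.
With the tax, sellers need 2 more per unit: 81 - 6Q = 59.5 + 0.5Q + 2, so Q_t = 3. Buyers pay P_b = 63; sellers receive P_s = P_b - 2 = 61.
Producers lose the trapezoid between P_s and P* out to Q_t plus the triangle from Q_t to Q*: change in PS = 2.25 - 2.7352 = -0.4852.

-0.49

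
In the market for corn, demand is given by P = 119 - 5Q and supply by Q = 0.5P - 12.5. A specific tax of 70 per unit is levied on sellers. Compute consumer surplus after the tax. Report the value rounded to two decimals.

Rewriting supply in inverse form: P = 25 + 2Q.
Pre-tax equilibrium: 119 - 5Q = 25 + 2Q gives Q* = 13.4286, P* = 51.8571.
A tax on sellers shifts supply up by 70: 119 - 5Q = 25 + 2Q + 70, so Q_t = 3.4286. Buyers pay P_b = 101.8571; sellers receive P_s = P_b - 70 = 31.8571.
CS = (1/2)(Q_t)(119 - P_b) = (1/2)(3.4286)(17.1429) = 29.3878.

29.39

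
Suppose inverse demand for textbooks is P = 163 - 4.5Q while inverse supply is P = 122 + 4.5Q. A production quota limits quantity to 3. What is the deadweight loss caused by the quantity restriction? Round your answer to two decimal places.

Without the quota, 163 - 4.5Q = 122 + 4.5Q gives Q* = 4.5556.
At Q = 3 the demand price is 163 - 4.5(3) = 149.5 and the supply price is 122 + 4.5(3) = 135.5.
DWL = (1/2)(gap between curves at 3) x (Q* - 3) = (1/2)(14)(1.5556) = 10.8889.

10.89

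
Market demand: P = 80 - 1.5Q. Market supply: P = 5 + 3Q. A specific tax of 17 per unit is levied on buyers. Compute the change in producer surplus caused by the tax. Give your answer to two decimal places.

-167.48

Without the tax, 80 - 1.5Q = 5 + 3Q so Q* = 16.6667 and P* = 55.
With the tax, buyers' net willingness to pay falls by 17: (80 - 17) - 1.5Q = 5 + 3Q, so Q_t = 12.8889. Buyers pay P_b = 60.6667; sellers receive P_s = P_b - 17 = 43.6667.
PS falls from (1/2)(16.6667)(50) = 416.6667 to (1/2)(12.8889)(38.6667) = 249.1852, a change of -167.4815.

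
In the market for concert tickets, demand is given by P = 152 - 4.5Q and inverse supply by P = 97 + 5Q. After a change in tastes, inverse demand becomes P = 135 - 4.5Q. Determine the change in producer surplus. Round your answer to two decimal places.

Initial equilibrium: Q_0 = 5.7895, P_0 = 125.9474; CS_0 = (1/2)(5.7895)(26.0526) = 75.4155, PS_0 = (1/2)(5.7895)(28.9474) = 83.795.
New equilibrium: 135 - 4.5Q = 97 + 5Q gives Q_1 = 4, P_1 = 117; CS_1 = 36, PS_1 = 40.
Change in producer surplus = 40 - 83.795 = -43.795.

-43.80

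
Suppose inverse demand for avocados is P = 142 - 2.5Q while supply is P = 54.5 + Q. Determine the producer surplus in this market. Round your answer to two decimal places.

Set 142 - 2.5Q = 54.5 + Q, which gives 87.5 = 3.5Q, so Q* = 25 and P* = 142 - 2.5(25) = 79.5.
Producer surplus is the triangle above supply below P*: (1/2)(25)(79.5 - 54.5) = (1/2)(25)(25) = 312.5.

312.50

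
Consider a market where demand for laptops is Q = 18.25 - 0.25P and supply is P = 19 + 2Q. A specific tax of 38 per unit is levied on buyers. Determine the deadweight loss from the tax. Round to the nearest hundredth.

Rewriting demand in inverse form: P = 73 - 4Q.
Without the tax, 73 - 4Q = 19 + 2Q so Q* = 9 and P* = 37.
With the tax, buyers' net willingness to pay falls by 38: (73 - 38) - 4Q = 19 + 2Q, so Q_t = 2.6667. Buyers pay P_b = 62.3333; sellers receive P_s = P_b - 38 = 24.3333.
Deadweight loss is the triangle between the curves from Q_t to Q*: (1/2)(9 - 2.6667)(38) = 120.3333.

120.33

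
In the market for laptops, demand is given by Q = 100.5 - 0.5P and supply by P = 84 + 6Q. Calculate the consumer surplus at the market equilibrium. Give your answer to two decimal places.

213.89

Rewriting demand in inverse form: P = 201 - 2Q.
Equilibrium: 201 - 2Q = 84 + 6Q, so Q* = 14.625 and P* = 171.75.
CS is the area between the demand curve and P* from 0 to Q*: (1/2)(14.625)(29.25) = 213.8906.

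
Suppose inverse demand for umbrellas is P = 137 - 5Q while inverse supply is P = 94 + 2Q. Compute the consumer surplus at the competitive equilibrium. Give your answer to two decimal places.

94.34

Set 137 - 5Q = 94 + 2Q, which gives 43 = 7Q, so Q* = 6.1429 and P* = 137 - 5(6.1429) = 106.2857.
Consumer surplus is the triangle under demand above P*: (1/2)(6.1429)(137 - 106.2857) = (1/2)(6.1429)(30.7143) = 94.3367.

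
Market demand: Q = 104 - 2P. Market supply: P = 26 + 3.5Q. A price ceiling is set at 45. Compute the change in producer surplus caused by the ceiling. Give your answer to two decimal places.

-22.37

Rewriting demand in inverse form: P = 52 - 0.5Q.
Free-market equilibrium: 52 - 0.5Q = 26 + 3.5Q gives Q* = 6.5, P* = 48.75.
At the ceiling price 45, quantity supplied is (45 - 26)/3.5 = 5.4286; supply is the short side, so Q = 5.4286 trades at P = 45.
PS goes from (1/2)(6.5)(22.75) = 73.9375 to 51.5714 (computed as (45 - 26)(5.4286) - (1/2)(3.5)(5.4286)^2), a change of -22.3661.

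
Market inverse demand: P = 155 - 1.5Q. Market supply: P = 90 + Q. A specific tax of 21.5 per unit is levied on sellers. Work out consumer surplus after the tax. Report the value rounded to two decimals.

227.07

Without the tax, 155 - 1.5Q = 90 + Q so Q* = 26 and P* = 116.
A tax on sellers shifts supply up by 21.5: 155 - 1.5Q = 90 + Q + 21.5, so Q_t = 17.4. Buyers pay P_b = 128.9; sellers receive P_s = P_b - 21.5 = 107.4.
Consumer surplus is the triangle under demand above P_b: (1/2)(17.4)(155 - 128.9) = 227.07.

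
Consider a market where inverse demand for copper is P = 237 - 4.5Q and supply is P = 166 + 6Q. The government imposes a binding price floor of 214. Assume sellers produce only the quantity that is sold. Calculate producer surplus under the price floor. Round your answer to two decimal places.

166.96

Without the control, 237 - 4.5Q = 166 + 6Q so Q* = 6.7619 and P* = 206.5714.
At the floor price 214, quantity demanded is (237 - 214)/4.5 = 5.1111; demand is the short side, so Q = 5.1111 trades at P = 214.
The supply price at Q = 5.1111 is 196.6667. PS is the trapezoid between 214 and supply over [0, 5.1111]: (1/2)[(214 - 166) + (214 - 196.6667)](5.1111) = 166.963.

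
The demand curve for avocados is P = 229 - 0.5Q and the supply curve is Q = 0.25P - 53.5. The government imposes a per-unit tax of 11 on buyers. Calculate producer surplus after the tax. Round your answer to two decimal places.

Rewriting supply in inverse form: P = 214 + 4Q.
Pre-tax equilibrium: 229 - 0.5Q = 214 + 4Q gives Q* = 3.3333, P* = 227.3333.
A tax on buyers shifts demand down by 11: (229 - 11) - 0.5Q = 214 + 4Q, so Q_t = 0.8889. Buyers pay P_b = 228.5556; sellers receive P_s = P_b - 11 = 217.5556.
PS = (1/2)(Q_t)(P_s - 214) = (1/2)(0.8889)(3.5556) = 1.5802.

1.58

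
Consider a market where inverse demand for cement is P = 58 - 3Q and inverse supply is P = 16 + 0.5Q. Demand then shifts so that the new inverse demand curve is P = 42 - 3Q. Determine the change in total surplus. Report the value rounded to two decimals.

-155.43

Initial equilibrium: Q_0 = 12, P_0 = 22; CS_0 = (1/2)(12)(36) = 216, PS_0 = (1/2)(12)(6) = 36.
New equilibrium: 42 - 3Q = 16 + 0.5Q gives Q_1 = 7.4286, P_1 = 19.7143; CS_1 = 82.7755, PS_1 = 13.7959.
Change in total surplus = (82.7755 + 13.7959) - (216 + 36) = -155.4286.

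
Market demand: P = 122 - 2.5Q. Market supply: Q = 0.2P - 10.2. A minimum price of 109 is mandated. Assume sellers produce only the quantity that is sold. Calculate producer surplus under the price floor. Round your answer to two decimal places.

234.00

Rewriting supply in inverse form: P = 51 + 5Q.
Free-market equilibrium: 122 - 2.5Q = 51 + 5Q gives Q* = 9.4667, P* = 98.3333.
At P = 109, buyers demand (122 - 109)/2.5 = 5.2 while sellers would supply more, so the quantity traded is 5.2 at price 109.
The supply price at Q = 5.2 is 77. PS is the trapezoid between 109 and supply over [0, 5.2]: (1/2)[(109 - 51) + (109 - 77)](5.2) = 234.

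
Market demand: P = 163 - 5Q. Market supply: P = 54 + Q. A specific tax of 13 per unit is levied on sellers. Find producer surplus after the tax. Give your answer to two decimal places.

Pre-tax equilibrium: 163 - 5Q = 54 + Q gives Q* = 18.1667, P* = 72.1667.
With the tax, sellers need 13 more per unit: 163 - 5Q = 54 + Q + 13, so Q_t = 16. Buyers pay P_b = 83; sellers receive P_s = P_b - 13 = 70.
Producer surplus is the triangle above supply below P_s: (1/2)(16)(70 - 54) = 128.

128.00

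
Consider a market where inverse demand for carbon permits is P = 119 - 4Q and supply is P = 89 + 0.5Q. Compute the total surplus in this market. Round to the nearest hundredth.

Set 119 - 4Q = 89 + 0.5Q, which gives 30 = 4.5Q, so Q* = 6.6667 and P* = 119 - 4(6.6667) = 92.3333.
Total surplus is the full triangle between the curves from 0 to Q*: (1/2)(6.6667)(119 - 89) = 100.

100.00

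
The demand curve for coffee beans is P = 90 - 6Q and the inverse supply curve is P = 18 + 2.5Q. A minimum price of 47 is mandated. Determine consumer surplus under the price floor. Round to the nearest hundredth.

154.08

Without the control, 90 - 6Q = 18 + 2.5Q so Q* = 8.4706 and P* = 39.1765.
At P = 47, buyers demand (90 - 47)/6 = 7.1667 while sellers would supply more, so the quantity traded is 7.1667 at price 47.
CS is the triangle under demand above 47: (1/2)(7.1667)(90 - 47) = 154.0833.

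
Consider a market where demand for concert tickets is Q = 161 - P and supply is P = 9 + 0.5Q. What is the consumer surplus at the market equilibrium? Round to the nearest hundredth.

Rewriting demand in inverse form: P = 161 - Q.
Equilibrium: 161 - Q = 9 + 0.5Q, so Q* = 101.3333 and P* = 59.6667.
The demand choke price is 161, so CS = (1/2)(Q*)(161 - P*) = (1/2)(101.3333)(101.3333) = 5134.2222.

5134.22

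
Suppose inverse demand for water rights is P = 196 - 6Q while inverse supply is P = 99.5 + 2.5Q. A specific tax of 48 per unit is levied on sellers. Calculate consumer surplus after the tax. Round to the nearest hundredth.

Pre-tax equilibrium: 196 - 6Q = 99.5 + 2.5Q gives Q* = 11.3529, P* = 127.8824.
With the tax, sellers need 48 more per unit: 196 - 6Q = 99.5 + 2.5Q + 48, so Q_t = 5.7059. Buyers pay P_b = 161.7647; sellers receive P_s = P_b - 48 = 113.7647.
Consumer surplus is the triangle under demand above P_b: (1/2)(5.7059)(196 - 161.7647) = 97.6713.

97.67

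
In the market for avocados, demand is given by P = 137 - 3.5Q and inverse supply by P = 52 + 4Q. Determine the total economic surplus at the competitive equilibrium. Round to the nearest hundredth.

481.67

Setting demand equal to supply, 85 = 7.5Q, so Q* = 11.3333 and P* = 97.3333.
Total surplus is the full triangle between the curves from 0 to Q*: (1/2)(11.3333)(137 - 52) = 481.6667.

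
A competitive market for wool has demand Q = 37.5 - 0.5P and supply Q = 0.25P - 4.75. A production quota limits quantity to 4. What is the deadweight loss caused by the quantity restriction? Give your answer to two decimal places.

85.33

Rewriting demand in inverse form: P = 75 - 2Q.
Rewriting supply in inverse form: P = 19 + 4Q.
Unrestricted equilibrium: Q* = (75 - 19)/(2 + 4) = 9.3333.
At Q = 4 the demand price is 75 - 2(4) = 67 and the supply price is 19 + 4(4) = 35.
DWL = (1/2)(gap between curves at 4) x (Q* - 4) = (1/2)(32)(5.3333) = 85.3333.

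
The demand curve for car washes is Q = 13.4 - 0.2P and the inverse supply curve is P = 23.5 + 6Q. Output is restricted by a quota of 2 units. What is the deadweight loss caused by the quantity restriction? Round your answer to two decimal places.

21.01

Rewriting demand in inverse form: P = 67 - 5Q.
Unrestricted equilibrium: Q* = (67 - 23.5)/(5 + 6) = 3.9545.
At Q = 2 the demand price is 67 - 5(2) = 57 and the supply price is 23.5 + 6(2) = 35.5.
DWL = (1/2)(gap between curves at 2) x (Q* - 2) = (1/2)(21.5)(1.9545) = 21.0114.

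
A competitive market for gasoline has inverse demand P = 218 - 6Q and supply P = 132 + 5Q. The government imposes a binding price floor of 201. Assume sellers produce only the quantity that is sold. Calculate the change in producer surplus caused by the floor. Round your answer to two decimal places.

Without the control, 218 - 6Q = 132 + 5Q so Q* = 7.8182 and P* = 171.0909.
At the floor price 201, quantity demanded is (218 - 201)/6 = 2.8333; demand is the short side, so Q = 2.8333 trades at P = 201.
PS goes from (1/2)(7.8182)(39.0909) = 152.8099 to 175.4306 (computed as (201 - 132)(2.8333) - (1/2)(5)(2.8333)^2), a change of 22.6206.

22.62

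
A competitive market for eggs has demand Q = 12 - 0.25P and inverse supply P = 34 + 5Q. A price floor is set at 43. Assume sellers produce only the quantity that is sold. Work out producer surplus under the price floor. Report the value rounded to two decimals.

7.34

Rewriting demand in inverse form: P = 48 - 4Q.
Free-market equilibrium: 48 - 4Q = 34 + 5Q gives Q* = 1.5556, P* = 41.7778.
At P = 43, buyers demand (48 - 43)/4 = 1.25 while sellers would supply more, so the quantity traded is 1.25 at price 43.
The supply price at Q = 1.25 is 40.25. PS is the trapezoid between 43 and supply over [0, 1.25]: (1/2)[(43 - 34) + (43 - 40.25)](1.25) = 7.3438.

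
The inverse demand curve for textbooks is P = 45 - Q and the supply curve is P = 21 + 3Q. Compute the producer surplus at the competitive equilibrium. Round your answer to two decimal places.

54.00

Set 45 - Q = 21 + 3Q, which gives 24 = 4Q, so Q* = 6 and P* = 45 - (6) = 39.
The supply curve's price intercept is 21, so PS = (1/2)(Q*)(P* - 21) = (1/2)(6)(18) = 54.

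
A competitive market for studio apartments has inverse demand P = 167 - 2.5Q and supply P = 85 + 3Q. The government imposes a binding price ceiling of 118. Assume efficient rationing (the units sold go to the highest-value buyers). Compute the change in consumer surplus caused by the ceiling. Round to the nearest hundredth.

Without the control, 167 - 2.5Q = 85 + 3Q so Q* = 14.9091 and P* = 129.7273.
At P = 118, sellers supply (118 - 85)/3 = 11 while buyers want more, so the quantity traded is 11 at price 118.
CS goes from (1/2)(14.9091)(37.2727) = 277.8512 to 387.75 (computed as (167 - 118)(11) - (1/2)(2.5)(11)^2), a change of 109.8988.

109.90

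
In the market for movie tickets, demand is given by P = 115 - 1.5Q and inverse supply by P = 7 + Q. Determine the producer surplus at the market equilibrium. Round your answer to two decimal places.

Equilibrium: 115 - 1.5Q = 7 + Q, so Q* = 43.2 and P* = 50.2.
The supply curve's price intercept is 7, so PS = (1/2)(Q*)(P* - 7) = (1/2)(43.2)(43.2) = 933.12.

933.12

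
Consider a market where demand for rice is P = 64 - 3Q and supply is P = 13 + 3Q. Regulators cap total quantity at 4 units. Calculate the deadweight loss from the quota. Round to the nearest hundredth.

60.75

Without the quota, 64 - 3Q = 13 + 3Q gives Q* = 8.5.
At Q = 4 the demand price is 64 - 3(4) = 52 and the supply price is 13 + 3(4) = 25.
Deadweight loss is the triangle between the curves from 4 to 8.5: (1/2)(52 - 25)(8.5 - 4) = 60.75.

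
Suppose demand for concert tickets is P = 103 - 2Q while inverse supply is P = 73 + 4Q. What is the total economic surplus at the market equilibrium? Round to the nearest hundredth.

75.00

Setting demand equal to supply, 30 = 6Q, so Q* = 5 and P* = 93.
CS = (1/2)(5)(10) = 25 and PS = (1/2)(5)(20) = 50, so total surplus = 75.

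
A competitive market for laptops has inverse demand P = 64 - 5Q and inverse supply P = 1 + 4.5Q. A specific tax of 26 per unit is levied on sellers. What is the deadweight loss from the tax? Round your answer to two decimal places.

35.58

Pre-tax equilibrium: 64 - 5Q = 1 + 4.5Q gives Q* = 6.6316, P* = 30.8421.
A tax on sellers shifts supply up by 26: 64 - 5Q = 1 + 4.5Q + 26, so Q_t = 3.8947. Buyers pay P_b = 44.5263; sellers receive P_s = P_b - 26 = 18.5263.
The welfare triangle lost has base Q* - Q_t = 2.7368 and height t = 26, so DWL = (1/2)(2.7368)(26) = 35.5789.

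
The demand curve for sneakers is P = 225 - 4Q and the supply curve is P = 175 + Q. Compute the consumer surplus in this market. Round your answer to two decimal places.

Set 225 - 4Q = 175 + Q, which gives 50 = 5Q, so Q* = 10 and P* = 225 - 4(10) = 185.
CS is the area between the demand curve and P* from 0 to Q*: (1/2)(10)(40) = 200.

200.00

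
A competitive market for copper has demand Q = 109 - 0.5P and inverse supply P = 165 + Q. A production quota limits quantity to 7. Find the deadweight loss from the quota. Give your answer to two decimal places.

Rewriting demand in inverse form: P = 218 - 2Q.
Without the quota, 218 - 2Q = 165 + Q gives Q* = 17.6667.
At Q = 7 the demand price is 218 - 2(7) = 204 and the supply price is 165 + (7) = 172.
Deadweight loss is the triangle between the curves from 7 to 17.6667: (1/2)(204 - 172)(17.6667 - 7) = 170.6667.

170.67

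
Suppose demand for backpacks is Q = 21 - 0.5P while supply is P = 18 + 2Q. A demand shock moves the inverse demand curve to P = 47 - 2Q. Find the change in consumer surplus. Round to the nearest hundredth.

16.56

Rewriting demand in inverse form: P = 42 - 2Q.
Initial equilibrium: Q_0 = 6, P_0 = 30; CS_0 = (1/2)(6)(12) = 36, PS_0 = (1/2)(6)(12) = 36.
New equilibrium: 47 - 2Q = 18 + 2Q gives Q_1 = 7.25, P_1 = 32.5; CS_1 = 52.5625, PS_1 = 52.5625.
Change in consumer surplus = 52.5625 - 36 = 16.5625.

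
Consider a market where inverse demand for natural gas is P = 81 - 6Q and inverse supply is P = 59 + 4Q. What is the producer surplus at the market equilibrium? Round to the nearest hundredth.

Set 81 - 6Q = 59 + 4Q, which gives 22 = 10Q, so Q* = 2.2 and P* = 81 - 6(2.2) = 67.8.
The supply curve's price intercept is 59, so PS = (1/2)(Q*)(P* - 59) = (1/2)(2.2)(8.8) = 9.68.

9.68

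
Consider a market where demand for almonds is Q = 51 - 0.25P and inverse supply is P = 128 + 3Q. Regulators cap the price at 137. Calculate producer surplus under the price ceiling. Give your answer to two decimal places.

13.50

Rewriting demand in inverse form: P = 204 - 4Q.
Free-market equilibrium: 204 - 4Q = 128 + 3Q gives Q* = 10.8571, P* = 160.5714.
At the ceiling price 137, quantity supplied is (137 - 128)/3 = 3; supply is the short side, so Q = 3 trades at P = 137.
PS is the triangle above supply below 137: (1/2)(3)(137 - 128) = 13.5.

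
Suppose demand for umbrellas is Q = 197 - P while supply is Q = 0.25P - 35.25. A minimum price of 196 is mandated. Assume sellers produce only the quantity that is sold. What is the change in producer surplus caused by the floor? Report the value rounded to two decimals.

-197.88

Rewriting demand in inverse form: P = 197 - Q.
Rewriting supply in inverse form: P = 141 + 4Q.
Free-market equilibrium: 197 - Q = 141 + 4Q gives Q* = 11.2, P* = 185.8.
At P = 196, buyers demand (197 - 196)/1 = 1 while sellers would supply more, so the quantity traded is 1 at price 196.
PS goes from (1/2)(11.2)(44.8) = 250.88 to 53 (computed as (196 - 141)(1) - (1/2)(4)(1)^2), a change of -197.88.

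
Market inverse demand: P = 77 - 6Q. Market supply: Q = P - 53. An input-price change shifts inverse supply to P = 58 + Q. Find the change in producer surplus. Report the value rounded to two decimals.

-2.19

Rewriting supply in inverse form: P = 53 + Q.
Initial equilibrium: Q_0 = 3.4286, P_0 = 56.4286; CS_0 = (1/2)(3.4286)(20.5714) = 35.2653, PS_0 = (1/2)(3.4286)(3.4286) = 5.8776.
New equilibrium: 77 - 6Q = 58 + Q gives Q_1 = 2.7143, P_1 = 60.7143; CS_1 = 22.102, PS_1 = 3.6837.
Change in producer surplus = 3.6837 - 5.8776 = -2.1939.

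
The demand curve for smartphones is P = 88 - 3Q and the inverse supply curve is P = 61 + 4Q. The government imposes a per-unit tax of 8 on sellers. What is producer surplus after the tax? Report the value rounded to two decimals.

14.73

Pre-tax equilibrium: 88 - 3Q = 61 + 4Q gives Q* = 3.8571, P* = 76.4286.
With the tax, sellers need 8 more per unit: 88 - 3Q = 61 + 4Q + 8, so Q_t = 2.7143. Buyers pay P_b = 79.8571; sellers receive P_s = P_b - 8 = 71.8571.
Producer surplus is the triangle above supply below P_s: (1/2)(2.7143)(71.8571 - 61) = 14.7347.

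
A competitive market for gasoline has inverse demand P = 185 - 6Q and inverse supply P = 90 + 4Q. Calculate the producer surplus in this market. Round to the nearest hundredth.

Set 185 - 6Q = 90 + 4Q, which gives 95 = 10Q, so Q* = 9.5 and P* = 185 - 6(9.5) = 128.
Producer surplus is the triangle above supply below P*: (1/2)(9.5)(128 - 90) = (1/2)(9.5)(38) = 180.5.

180.50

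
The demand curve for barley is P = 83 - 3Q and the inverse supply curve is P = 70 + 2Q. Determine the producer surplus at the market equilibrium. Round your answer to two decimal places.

Set 83 - 3Q = 70 + 2Q, which gives 13 = 5Q, so Q* = 2.6 and P* = 83 - 3(2.6) = 75.2.
The supply curve's price intercept is 70, so PS = (1/2)(Q*)(P* - 70) = (1/2)(2.6)(5.2) = 6.76.

6.76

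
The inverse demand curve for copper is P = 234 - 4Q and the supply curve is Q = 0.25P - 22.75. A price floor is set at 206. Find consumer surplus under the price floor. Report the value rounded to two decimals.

98.00

Rewriting supply in inverse form: P = 91 + 4Q.
Without the control, 234 - 4Q = 91 + 4Q so Q* = 17.875 and P* = 162.5.
At the floor price 206, quantity demanded is (234 - 206)/4 = 7; demand is the short side, so Q = 7 trades at P = 206.
CS is the triangle under demand above 206: (1/2)(7)(234 - 206) = 98.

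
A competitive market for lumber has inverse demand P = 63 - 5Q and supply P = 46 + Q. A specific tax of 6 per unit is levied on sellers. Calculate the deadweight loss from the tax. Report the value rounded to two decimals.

Pre-tax equilibrium: 63 - 5Q = 46 + Q gives Q* = 2.8333, P* = 48.8333.
A tax on sellers shifts supply up by 6: 63 - 5Q = 46 + Q + 6, so Q_t = 1.8333. Buyers pay P_b = 53.8333; sellers receive P_s = P_b - 6 = 47.8333.
The welfare triangle lost has base Q* - Q_t = 1 and height t = 6, so DWL = (1/2)(1)(6) = 3.

3.00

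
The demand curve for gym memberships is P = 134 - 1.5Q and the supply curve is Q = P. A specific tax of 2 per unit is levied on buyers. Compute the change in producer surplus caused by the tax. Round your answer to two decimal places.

-42.56

Rewriting supply in inverse form: P = Q.
Without the tax, 134 - 1.5Q = Q so Q* = 53.6 and P* = 53.6.
A tax on buyers shifts demand down by 2: (134 - 2) - 1.5Q = Q, so Q_t = 52.8. Buyers pay P_b = 54.8; sellers receive P_s = P_b - 2 = 52.8.
Producers lose the trapezoid between P_s and P* out to Q_t plus the triangle from Q_t to Q*: change in PS = 1393.92 - 1436.48 = -42.56.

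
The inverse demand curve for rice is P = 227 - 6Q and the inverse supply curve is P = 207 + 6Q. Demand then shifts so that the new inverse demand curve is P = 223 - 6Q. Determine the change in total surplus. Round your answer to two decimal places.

Initial equilibrium: Q_0 = 1.6667, P_0 = 217; CS_0 = (1/2)(1.6667)(10) = 8.3333, PS_0 = (1/2)(1.6667)(10) = 8.3333.
New equilibrium: 223 - 6Q = 207 + 6Q gives Q_1 = 1.3333, P_1 = 215; CS_1 = 5.3333, PS_1 = 5.3333.
Change in total surplus = (5.3333 + 5.3333) - (8.3333 + 8.3333) = -6.

-6.00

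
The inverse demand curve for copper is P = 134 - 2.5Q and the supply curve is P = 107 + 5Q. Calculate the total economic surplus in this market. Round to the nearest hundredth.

Setting demand equal to supply, 27 = 7.5Q, so Q* = 3.6 and P* = 125.
Total surplus is the full triangle between the curves from 0 to Q*: (1/2)(3.6)(134 - 107) = 48.6.

48.60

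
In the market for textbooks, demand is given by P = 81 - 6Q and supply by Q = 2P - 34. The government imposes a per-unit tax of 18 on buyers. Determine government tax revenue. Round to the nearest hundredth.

Rewriting supply in inverse form: P = 17 + 0.5Q.
Pre-tax equilibrium: 81 - 6Q = 17 + 0.5Q gives Q* = 9.8462, P* = 21.9231.
A tax on buyers shifts demand down by 18: (81 - 18) - 6Q = 17 + 0.5Q, so Q_t = 7.0769. Buyers pay P_b = 38.5385; sellers receive P_s = P_b - 18 = 20.5385.
Tax revenue = t x Q_t = 18 x 7.0769 = 127.3846.

127.38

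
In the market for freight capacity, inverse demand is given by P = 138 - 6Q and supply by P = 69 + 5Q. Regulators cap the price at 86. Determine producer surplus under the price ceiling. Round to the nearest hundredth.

Free-market equilibrium: 138 - 6Q = 69 + 5Q gives Q* = 6.2727, P* = 100.3636.
At P = 86, sellers supply (86 - 69)/5 = 3.4 while buyers want more, so the quantity traded is 3.4 at price 86.
PS is the triangle above supply below 86: (1/2)(3.4)(86 - 69) = 28.9.

28.90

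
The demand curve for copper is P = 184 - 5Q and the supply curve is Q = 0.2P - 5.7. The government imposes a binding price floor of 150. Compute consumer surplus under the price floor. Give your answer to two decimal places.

Rewriting supply in inverse form: P = 28.5 + 5Q.
Without the control, 184 - 5Q = 28.5 + 5Q so Q* = 15.55 and P* = 106.25.
At P = 150, buyers demand (184 - 150)/5 = 6.8 while sellers would supply more, so the quantity traded is 6.8 at price 150.
CS is the triangle under demand above 150: (1/2)(6.8)(184 - 150) = 115.6.

115.60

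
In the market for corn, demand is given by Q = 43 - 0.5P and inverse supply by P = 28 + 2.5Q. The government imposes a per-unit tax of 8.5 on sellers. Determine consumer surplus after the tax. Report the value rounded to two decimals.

Rewriting demand in inverse form: P = 86 - 2Q.
Pre-tax equilibrium: 86 - 2Q = 28 + 2.5Q gives Q* = 12.8889, P* = 60.2222.
A tax on sellers shifts supply up by 8.5: 86 - 2Q = 28 + 2.5Q + 8.5, so Q_t = 11. Buyers pay P_b = 64; sellers receive P_s = P_b - 8.5 = 55.5.
Consumer surplus is the triangle under demand above P_b: (1/2)(11)(86 - 64) = 121.

121.00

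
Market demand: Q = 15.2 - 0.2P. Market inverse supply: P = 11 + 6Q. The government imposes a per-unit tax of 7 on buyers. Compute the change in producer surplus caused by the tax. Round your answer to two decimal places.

Rewriting demand in inverse form: P = 76 - 5Q.
Without the tax, 76 - 5Q = 11 + 6Q so Q* = 5.9091 and P* = 46.4545.
With the tax, buyers' net willingness to pay falls by 7: (76 - 7) - 5Q = 11 + 6Q, so Q_t = 5.2727. Buyers pay P_b = 49.6364; sellers receive P_s = P_b - 7 = 42.6364.
PS falls from (1/2)(5.9091)(35.4545) = 104.7521 to (1/2)(5.2727)(31.6364) = 83.405, a change of -21.3471.

-21.35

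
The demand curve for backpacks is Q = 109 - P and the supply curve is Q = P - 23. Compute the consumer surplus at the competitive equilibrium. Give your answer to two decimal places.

Rewriting demand in inverse form: P = 109 - Q.
Rewriting supply in inverse form: P = 23 + Q.
Setting demand equal to supply, 86 = 2Q, so Q* = 43 and P* = 66.
The demand choke price is 109, so CS = (1/2)(Q*)(109 - P*) = (1/2)(43)(43) = 924.5.

924.50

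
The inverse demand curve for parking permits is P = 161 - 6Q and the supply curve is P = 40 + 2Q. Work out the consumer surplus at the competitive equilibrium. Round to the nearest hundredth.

686.30

Set 161 - 6Q = 40 + 2Q, which gives 121 = 8Q, so Q* = 15.125 and P* = 161 - 6(15.125) = 70.25.
CS is the area between the demand curve and P* from 0 to Q*: (1/2)(15.125)(90.75) = 686.2969.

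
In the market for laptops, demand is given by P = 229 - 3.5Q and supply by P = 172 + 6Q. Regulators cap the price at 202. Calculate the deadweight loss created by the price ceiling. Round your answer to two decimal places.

4.75

Without the control, 229 - 3.5Q = 172 + 6Q so Q* = 6 and P* = 208.
At P = 202, sellers supply (202 - 172)/6 = 5 while buyers want more, so the quantity traded is 5 at price 202.
At Q = 5 the demand price is 211.5 and the supply price is 202. Deadweight loss is the triangle between the curves from 5 to 6: (1/2)(211.5 - 202)(6 - 5) = 4.75.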